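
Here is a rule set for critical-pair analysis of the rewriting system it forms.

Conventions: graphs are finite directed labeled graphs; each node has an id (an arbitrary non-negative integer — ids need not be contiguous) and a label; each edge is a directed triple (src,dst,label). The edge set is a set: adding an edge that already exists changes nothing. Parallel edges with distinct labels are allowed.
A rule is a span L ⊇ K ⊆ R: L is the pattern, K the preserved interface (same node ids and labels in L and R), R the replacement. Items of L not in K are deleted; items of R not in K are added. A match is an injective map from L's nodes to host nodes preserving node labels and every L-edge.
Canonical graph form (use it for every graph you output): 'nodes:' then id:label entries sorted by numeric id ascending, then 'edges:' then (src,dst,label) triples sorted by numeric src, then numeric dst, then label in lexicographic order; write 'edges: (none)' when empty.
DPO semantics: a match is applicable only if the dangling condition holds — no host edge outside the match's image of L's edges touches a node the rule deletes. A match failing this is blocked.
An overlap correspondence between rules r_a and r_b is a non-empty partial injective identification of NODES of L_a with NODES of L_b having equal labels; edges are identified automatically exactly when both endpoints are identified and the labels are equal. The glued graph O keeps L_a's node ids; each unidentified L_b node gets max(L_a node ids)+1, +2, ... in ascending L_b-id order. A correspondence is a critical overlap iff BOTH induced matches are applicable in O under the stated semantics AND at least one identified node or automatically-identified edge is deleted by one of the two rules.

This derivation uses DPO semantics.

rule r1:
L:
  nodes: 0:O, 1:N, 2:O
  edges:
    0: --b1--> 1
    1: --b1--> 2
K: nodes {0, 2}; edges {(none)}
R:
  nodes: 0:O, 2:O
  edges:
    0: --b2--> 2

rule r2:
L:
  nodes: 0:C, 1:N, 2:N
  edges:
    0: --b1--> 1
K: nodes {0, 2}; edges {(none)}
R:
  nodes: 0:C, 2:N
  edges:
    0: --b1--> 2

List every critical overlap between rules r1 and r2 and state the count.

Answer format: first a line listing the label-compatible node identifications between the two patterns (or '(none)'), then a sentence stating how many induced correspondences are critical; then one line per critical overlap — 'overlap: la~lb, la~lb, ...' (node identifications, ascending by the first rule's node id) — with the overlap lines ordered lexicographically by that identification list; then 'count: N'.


label-compatible node identifications between L(r1) and L(r2): 1~1, 1~2
1 of the induced correspondences is a critical overlap of r1 and r2.
overlap: 1~2
count: 1


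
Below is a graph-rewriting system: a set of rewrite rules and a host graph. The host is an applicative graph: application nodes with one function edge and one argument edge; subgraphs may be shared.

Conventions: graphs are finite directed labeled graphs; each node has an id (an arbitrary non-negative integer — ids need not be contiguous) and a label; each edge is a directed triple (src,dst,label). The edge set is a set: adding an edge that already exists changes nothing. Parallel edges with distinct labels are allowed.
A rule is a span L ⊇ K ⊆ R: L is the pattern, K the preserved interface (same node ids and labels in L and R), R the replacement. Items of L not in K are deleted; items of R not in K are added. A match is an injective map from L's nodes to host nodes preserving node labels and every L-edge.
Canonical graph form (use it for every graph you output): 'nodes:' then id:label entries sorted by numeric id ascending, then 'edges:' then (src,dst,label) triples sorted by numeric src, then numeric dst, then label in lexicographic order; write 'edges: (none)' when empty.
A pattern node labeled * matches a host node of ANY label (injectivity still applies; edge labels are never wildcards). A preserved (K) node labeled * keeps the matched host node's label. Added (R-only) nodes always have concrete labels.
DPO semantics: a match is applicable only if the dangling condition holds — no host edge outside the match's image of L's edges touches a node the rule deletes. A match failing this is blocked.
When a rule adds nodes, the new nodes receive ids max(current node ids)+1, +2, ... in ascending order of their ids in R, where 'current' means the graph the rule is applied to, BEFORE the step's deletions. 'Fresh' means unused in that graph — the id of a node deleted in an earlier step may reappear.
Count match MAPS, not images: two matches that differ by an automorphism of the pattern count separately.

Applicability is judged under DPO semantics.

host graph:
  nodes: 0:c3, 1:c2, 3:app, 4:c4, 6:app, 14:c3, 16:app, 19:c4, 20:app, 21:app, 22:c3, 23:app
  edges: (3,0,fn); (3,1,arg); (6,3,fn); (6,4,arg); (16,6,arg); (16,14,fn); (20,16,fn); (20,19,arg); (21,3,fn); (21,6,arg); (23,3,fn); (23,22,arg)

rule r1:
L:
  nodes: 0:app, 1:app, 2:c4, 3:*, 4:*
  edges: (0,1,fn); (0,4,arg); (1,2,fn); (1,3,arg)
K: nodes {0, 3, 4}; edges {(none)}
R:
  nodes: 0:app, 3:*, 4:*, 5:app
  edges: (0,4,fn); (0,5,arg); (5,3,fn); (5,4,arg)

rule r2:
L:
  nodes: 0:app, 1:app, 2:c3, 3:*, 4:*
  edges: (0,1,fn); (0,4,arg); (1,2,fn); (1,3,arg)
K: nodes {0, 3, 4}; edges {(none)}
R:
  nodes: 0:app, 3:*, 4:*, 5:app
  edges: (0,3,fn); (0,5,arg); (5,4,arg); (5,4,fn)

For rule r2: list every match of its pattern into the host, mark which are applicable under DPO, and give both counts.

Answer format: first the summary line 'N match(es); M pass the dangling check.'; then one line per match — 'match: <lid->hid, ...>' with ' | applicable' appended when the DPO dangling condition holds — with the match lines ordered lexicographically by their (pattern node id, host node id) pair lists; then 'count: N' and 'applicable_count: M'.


4 match(es); 1 pass the dangling check.
match: 0->6, 1->3, 2->0, 3->1, 4->4
match: 0->20, 1->16, 2->14, 3->6, 4->19 | applicable
match: 0->21, 1->3, 2->0, 3->1, 4->6
match: 0->23, 1->3, 2->0, 3->1, 4->22
count: 4
applicable_count: 1


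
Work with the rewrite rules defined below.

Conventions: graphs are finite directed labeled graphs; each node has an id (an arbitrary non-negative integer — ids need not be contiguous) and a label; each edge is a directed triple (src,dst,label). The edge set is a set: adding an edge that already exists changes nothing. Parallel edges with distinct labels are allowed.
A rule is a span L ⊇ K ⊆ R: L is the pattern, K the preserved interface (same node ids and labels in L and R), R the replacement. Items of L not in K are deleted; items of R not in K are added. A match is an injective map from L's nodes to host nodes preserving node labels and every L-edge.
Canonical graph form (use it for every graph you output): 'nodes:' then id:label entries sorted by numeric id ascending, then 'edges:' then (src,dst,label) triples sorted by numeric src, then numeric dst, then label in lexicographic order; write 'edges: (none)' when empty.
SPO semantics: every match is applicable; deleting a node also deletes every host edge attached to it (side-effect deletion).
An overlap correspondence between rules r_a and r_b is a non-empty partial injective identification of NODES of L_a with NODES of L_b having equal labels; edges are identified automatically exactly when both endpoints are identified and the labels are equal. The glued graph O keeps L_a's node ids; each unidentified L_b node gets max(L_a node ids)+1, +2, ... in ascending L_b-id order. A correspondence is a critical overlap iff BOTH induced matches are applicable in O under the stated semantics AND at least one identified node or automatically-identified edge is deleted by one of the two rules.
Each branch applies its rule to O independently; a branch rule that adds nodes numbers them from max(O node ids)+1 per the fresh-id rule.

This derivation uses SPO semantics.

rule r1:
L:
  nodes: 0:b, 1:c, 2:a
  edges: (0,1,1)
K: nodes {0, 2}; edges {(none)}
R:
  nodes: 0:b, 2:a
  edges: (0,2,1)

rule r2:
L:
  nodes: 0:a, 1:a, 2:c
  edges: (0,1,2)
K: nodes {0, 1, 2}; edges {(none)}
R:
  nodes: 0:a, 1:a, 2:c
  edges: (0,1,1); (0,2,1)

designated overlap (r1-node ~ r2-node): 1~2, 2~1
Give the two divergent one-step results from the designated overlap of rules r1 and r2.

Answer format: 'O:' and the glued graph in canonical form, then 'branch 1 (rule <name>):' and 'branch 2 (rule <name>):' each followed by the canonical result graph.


O:
nodes: 0:b, 1:c, 2:a, 3:a
edges: (0,1,1); (3,2,2)
branch 1 (rule r1):
nodes: 0:b, 2:a, 3:a
edges: (0,2,1); (3,2,2)
branch 2 (rule r2):
nodes: 0:b, 1:c, 2:a, 3:a
edges: (0,1,1); (3,1,1); (3,2,1)


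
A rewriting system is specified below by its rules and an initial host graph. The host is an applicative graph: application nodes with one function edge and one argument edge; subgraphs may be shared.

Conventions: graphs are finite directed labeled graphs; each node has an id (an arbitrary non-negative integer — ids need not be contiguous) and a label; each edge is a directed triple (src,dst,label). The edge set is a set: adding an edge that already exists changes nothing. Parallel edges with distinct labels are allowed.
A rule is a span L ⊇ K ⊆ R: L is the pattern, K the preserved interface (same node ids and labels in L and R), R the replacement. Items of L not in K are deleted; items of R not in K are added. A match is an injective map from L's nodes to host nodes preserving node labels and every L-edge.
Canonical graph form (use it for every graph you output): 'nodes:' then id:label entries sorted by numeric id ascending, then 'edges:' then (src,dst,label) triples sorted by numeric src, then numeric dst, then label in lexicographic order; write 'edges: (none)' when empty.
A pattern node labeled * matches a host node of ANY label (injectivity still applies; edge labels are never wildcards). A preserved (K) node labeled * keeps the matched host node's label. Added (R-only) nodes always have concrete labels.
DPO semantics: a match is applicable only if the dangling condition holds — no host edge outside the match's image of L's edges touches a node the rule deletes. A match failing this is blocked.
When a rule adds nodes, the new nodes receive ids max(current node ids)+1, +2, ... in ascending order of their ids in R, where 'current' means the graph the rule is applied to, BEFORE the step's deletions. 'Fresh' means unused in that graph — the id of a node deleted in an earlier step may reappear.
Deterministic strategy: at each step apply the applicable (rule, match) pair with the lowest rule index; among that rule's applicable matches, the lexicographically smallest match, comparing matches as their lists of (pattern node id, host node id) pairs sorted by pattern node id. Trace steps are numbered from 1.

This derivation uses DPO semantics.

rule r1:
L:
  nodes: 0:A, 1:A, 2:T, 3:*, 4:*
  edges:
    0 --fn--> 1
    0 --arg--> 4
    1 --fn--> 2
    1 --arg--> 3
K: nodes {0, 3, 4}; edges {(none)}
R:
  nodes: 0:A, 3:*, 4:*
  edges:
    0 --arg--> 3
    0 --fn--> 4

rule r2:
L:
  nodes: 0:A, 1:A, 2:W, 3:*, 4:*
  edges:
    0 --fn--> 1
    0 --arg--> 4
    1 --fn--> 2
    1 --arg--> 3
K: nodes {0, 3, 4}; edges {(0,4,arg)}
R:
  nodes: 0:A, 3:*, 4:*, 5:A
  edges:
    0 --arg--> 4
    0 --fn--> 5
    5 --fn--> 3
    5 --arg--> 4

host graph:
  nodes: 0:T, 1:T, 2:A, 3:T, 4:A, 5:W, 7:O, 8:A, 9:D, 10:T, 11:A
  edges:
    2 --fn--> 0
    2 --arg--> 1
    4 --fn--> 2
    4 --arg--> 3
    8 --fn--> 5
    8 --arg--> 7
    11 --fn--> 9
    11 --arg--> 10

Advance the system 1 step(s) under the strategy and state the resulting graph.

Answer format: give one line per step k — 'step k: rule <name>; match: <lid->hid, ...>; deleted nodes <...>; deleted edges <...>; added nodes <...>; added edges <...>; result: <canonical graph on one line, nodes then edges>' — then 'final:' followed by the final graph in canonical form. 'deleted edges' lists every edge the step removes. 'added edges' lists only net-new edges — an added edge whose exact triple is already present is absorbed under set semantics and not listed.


step 1: rule r1; match: 0->4, 1->2, 2->0, 3->1, 4->3; deleted nodes 0, 2; deleted edges (2,0,fn); (2,1,arg); (4,2,fn); (4,3,arg); added nodes (none); added edges (4,1,arg); (4,3,fn); result: nodes: 1:T, 3:T, 4:A, 5:W, 7:O, 8:A, 9:D, 10:T, 11:A edges: (4,1,arg); (4,3,fn); (8,5,fn); (8,7,arg); (11,9,fn); (11,10,arg)
final:
nodes: 1:T, 3:T, 4:A, 5:W, 7:O, 8:A, 9:D, 10:T, 11:A
edges: (4,1,arg); (4,3,fn); (8,5,fn); (8,7,arg); (11,9,fn); (11,10,arg)


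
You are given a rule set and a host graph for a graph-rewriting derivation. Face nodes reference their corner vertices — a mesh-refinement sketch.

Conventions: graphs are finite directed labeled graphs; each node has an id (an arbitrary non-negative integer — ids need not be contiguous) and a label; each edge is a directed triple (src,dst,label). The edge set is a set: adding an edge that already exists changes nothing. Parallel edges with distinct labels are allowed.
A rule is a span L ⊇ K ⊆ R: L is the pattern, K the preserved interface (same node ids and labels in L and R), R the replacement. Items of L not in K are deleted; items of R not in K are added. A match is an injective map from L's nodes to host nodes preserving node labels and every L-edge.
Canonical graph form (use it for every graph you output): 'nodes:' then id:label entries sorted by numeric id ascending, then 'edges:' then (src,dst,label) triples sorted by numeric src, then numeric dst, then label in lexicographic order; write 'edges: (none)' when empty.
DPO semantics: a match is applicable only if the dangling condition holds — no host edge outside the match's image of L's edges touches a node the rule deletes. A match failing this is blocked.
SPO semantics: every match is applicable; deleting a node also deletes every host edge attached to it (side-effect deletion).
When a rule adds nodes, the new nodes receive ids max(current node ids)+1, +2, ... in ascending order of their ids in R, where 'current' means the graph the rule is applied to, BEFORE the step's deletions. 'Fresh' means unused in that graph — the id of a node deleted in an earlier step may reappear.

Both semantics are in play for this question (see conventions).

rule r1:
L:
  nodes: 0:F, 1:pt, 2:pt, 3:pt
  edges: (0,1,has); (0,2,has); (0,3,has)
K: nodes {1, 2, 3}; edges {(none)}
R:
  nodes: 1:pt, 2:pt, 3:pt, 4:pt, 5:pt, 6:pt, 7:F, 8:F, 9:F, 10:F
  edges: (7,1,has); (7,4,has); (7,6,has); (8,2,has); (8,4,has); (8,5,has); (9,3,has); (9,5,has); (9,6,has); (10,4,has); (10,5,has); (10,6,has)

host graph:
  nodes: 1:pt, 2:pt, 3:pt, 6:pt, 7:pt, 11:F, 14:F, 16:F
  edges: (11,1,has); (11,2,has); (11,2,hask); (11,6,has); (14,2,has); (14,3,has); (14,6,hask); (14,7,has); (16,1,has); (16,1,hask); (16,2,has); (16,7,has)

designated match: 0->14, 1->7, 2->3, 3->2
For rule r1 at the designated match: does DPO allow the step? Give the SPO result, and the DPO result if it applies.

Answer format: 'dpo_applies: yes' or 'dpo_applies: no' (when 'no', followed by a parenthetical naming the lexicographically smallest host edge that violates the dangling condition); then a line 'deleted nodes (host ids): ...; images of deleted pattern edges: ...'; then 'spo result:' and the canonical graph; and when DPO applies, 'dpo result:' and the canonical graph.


dpo_applies: no
(the rule deletes node 14, which keeps host edge (14,6,hask) outside the match image — the dangling condition fails, DPO blocks; SPO proceeds and side-deletes such edges)
deleted nodes (host ids): 14; images of deleted pattern edges: (14,2,has); (14,3,has); (14,7,has)
spo result:
nodes: 1:pt, 2:pt, 3:pt, 6:pt, 7:pt, 11:F, 16:F, 17:pt, 18:pt, 19:pt, 20:F, 21:F, 22:F, 23:F
edges: (11,1,has); (11,2,has); (11,2,hask); (11,6,has); (16,1,has); (16,1,hask); (16,2,has); (16,7,has); (20,7,has); (20,17,has); (20,19,has); (21,3,has); (21,17,has); (21,18,has); (22,2,has); (22,18,has); (22,19,has); (23,17,has); (23,18,has); (23,19,has)


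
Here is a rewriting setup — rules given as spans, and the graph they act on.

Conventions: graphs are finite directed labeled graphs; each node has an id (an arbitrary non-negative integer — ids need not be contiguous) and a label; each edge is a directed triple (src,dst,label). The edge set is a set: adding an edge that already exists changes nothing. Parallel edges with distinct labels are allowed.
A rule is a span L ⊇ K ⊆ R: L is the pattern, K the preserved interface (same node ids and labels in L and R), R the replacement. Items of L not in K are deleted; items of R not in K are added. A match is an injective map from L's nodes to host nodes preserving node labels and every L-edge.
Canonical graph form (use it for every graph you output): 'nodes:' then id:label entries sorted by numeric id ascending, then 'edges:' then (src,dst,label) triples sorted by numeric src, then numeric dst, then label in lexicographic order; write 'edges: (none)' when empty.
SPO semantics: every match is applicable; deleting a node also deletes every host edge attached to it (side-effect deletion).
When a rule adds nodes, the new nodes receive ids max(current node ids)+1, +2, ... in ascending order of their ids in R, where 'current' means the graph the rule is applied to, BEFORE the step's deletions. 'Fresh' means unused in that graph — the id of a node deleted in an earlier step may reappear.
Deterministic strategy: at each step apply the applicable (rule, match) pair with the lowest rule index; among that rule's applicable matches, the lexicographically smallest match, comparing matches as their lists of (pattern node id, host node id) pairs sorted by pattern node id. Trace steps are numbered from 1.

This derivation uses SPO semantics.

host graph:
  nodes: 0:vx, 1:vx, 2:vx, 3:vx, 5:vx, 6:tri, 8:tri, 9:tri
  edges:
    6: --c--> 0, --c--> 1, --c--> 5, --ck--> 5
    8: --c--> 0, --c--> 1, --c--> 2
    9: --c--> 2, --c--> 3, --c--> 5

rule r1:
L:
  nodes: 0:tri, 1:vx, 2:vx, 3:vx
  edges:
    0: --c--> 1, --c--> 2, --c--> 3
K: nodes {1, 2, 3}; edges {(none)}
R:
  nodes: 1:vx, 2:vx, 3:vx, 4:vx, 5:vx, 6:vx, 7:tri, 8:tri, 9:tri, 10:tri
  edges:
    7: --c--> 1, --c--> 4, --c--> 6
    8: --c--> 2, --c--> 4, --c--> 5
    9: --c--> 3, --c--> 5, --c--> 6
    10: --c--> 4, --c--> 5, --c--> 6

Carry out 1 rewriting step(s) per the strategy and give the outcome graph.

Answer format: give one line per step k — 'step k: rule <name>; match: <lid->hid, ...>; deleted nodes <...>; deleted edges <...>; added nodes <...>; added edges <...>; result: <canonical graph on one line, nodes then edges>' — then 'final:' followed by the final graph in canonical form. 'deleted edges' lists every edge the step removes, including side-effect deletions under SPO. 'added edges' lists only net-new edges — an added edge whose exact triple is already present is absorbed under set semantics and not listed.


step 1: rule r1; match: 0->6, 1->0, 2->1, 3->5; deleted nodes 6; deleted edges (6,0,c); (6,1,c); (6,5,c); (6,5,ck); added nodes 10, 11, 12, 13, 14, 15, 16; added edges (13,0,c); (13,10,c); (13,12,c); (14,1,c); (14,10,c); (14,11,c); (15,5,c); (15,11,c); (15,12,c); (16,10,c); (16,11,c); (16,12,c); result: nodes: 0:vx, 1:vx, 2:vx, 3:vx, 5:vx, 8:tri, 9:tri, 10:vx, 11:vx, 12:vx, 13:tri, 14:tri, 15:tri, 16:tri edges: (8,0,c); (8,1,c); (8,2,c); (9,2,c); (9,3,c); (9,5,c); (13,0,c); (13,10,c); (13,12,c); (14,1,c); (14,10,c); (14,11,c); (15,5,c); (15,11,c); (15,12,c); (16,10,c); (16,11,c); (16,12,c)
final:
nodes: 0:vx, 1:vx, 2:vx, 3:vx, 5:vx, 8:tri, 9:tri, 10:vx, 11:vx, 12:vx, 13:tri, 14:tri, 15:tri, 16:tri
edges: (8,0,c); (8,1,c); (8,2,c); (9,2,c); (9,3,c); (9,5,c); (13,0,c); (13,10,c); (13,12,c); (14,1,c); (14,10,c); (14,11,c); (15,5,c); (15,11,c); (15,12,c); (16,10,c); (16,11,c); (16,12,c)


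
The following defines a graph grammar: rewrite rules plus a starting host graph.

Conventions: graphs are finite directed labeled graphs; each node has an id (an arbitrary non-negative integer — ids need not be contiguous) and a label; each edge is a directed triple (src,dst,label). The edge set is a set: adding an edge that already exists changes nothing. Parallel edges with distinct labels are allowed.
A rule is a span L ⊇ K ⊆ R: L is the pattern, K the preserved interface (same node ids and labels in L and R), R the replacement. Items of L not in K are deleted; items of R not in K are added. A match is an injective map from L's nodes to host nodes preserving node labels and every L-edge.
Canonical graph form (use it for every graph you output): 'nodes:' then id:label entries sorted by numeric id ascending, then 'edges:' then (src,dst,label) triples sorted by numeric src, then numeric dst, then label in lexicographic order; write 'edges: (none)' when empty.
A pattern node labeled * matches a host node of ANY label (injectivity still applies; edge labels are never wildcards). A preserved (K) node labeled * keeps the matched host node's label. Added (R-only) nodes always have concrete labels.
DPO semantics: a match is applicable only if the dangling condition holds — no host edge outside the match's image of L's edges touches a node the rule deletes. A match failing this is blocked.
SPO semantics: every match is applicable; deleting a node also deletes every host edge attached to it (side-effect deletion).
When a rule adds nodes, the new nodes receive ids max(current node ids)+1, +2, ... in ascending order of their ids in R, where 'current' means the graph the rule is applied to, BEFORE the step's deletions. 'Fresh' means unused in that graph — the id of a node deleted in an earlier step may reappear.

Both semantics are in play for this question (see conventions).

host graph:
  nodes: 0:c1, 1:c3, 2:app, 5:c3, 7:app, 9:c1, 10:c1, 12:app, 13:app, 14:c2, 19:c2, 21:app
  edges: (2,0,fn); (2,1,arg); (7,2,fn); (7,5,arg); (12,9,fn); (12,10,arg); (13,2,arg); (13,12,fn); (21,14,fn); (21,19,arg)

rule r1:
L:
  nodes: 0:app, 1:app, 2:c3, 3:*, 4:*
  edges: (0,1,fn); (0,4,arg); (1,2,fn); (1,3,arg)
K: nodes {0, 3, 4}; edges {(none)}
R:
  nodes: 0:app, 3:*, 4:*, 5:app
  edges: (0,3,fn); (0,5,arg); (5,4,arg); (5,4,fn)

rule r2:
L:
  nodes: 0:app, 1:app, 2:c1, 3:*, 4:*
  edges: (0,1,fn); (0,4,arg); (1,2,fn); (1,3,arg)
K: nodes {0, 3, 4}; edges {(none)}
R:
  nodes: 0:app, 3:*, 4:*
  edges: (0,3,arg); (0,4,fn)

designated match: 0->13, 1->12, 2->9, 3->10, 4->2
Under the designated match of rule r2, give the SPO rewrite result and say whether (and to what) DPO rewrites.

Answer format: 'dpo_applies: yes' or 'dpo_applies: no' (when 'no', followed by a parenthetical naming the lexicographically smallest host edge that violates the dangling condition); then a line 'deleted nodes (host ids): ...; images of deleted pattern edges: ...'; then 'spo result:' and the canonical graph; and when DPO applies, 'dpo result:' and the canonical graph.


dpo_applies: yes
deleted nodes (host ids): 9, 12; images of deleted pattern edges: (12,9,fn); (12,10,arg); (13,2,arg); (13,12,fn)
spo result:
nodes: 0:c1, 1:c3, 2:app, 5:c3, 7:app, 10:c1, 13:app, 14:c2, 19:c2, 21:app
edges: (2,0,fn); (2,1,arg); (7,2,fn); (7,5,arg); (13,2,fn); (13,10,arg); (21,14,fn); (21,19,arg)
dpo result:
nodes: 0:c1, 1:c3, 2:app, 5:c3, 7:app, 10:c1, 13:app, 14:c2, 19:c2, 21:app
edges: (2,0,fn); (2,1,arg); (7,2,fn); (7,5,arg); (13,2,fn); (13,10,arg); (21,14,fn); (21,19,arg)


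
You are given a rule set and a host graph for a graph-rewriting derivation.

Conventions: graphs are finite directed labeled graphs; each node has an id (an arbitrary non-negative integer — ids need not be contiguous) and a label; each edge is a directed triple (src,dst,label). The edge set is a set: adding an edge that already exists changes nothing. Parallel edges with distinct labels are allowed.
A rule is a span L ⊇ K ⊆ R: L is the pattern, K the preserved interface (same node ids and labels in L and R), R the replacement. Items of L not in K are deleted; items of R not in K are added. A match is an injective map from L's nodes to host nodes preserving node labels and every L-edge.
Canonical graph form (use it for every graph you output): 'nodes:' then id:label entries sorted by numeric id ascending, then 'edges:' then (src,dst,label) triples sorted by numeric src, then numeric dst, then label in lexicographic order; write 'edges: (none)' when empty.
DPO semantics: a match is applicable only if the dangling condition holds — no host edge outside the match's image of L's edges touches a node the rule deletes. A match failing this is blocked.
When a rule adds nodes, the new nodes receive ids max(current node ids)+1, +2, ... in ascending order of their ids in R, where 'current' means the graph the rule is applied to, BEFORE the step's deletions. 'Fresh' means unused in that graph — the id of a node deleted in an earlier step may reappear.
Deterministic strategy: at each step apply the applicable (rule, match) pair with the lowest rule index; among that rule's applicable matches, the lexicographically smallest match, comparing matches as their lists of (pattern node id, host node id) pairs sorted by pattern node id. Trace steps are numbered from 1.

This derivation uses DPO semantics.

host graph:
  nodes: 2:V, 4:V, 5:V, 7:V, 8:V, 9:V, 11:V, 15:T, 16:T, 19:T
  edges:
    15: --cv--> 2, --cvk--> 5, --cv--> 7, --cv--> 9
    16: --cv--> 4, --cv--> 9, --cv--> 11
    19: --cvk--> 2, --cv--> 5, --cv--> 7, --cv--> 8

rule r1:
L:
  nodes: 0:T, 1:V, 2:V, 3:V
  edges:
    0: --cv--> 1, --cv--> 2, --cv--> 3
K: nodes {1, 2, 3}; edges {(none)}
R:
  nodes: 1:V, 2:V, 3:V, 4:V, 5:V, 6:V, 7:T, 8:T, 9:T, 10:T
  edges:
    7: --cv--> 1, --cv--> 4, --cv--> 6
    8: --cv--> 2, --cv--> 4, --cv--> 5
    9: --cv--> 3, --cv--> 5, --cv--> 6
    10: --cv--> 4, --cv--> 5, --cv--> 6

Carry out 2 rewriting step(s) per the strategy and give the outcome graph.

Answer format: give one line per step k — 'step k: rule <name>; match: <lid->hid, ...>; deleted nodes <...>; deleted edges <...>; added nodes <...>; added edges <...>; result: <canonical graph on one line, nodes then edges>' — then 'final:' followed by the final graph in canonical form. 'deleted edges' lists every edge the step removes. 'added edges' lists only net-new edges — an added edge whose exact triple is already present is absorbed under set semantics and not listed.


step 1: rule r1; match: 0->16, 1->4, 2->9, 3->11; deleted nodes 16; deleted edges (16,4,cv); (16,9,cv); (16,11,cv); added nodes 20, 21, 22, 23, 24, 25, 26; added edges (23,4,cv); (23,20,cv); (23,22,cv); (24,9,cv); (24,20,cv); (24,21,cv); (25,11,cv); (25,21,cv); (25,22,cv); (26,20,cv); (26,21,cv); (26,22,cv); result: nodes: 2:V, 4:V, 5:V, 7:V, 8:V, 9:V, 11:V, 15:T, 19:T, 20:V, 21:V, 22:V, 23:T, 24:T, 25:T, 26:T edges: (15,2,cv); (15,5,cvk); (15,7,cv); (15,9,cv); (19,2,cvk); (19,5,cv); (19,7,cv); (19,8,cv); (23,4,cv); (23,20,cv); (23,22,cv); (24,9,cv); (24,20,cv); (24,21,cv); (25,11,cv); (25,21,cv); (25,22,cv); (26,20,cv); (26,21,cv); (26,22,cv)
step 2: rule r1; match: 0->23, 1->4, 2->20, 3->22; deleted nodes 23; deleted edges (23,4,cv); (23,20,cv); (23,22,cv); added nodes 27, 28, 29, 30, 31, 32, 33; added edges (30,4,cv); (30,27,cv); (30,29,cv); (31,20,cv); (31,27,cv); (31,28,cv); (32,22,cv); (32,28,cv); (32,29,cv); (33,27,cv); (33,28,cv); (33,29,cv); result: nodes: 2:V, 4:V, 5:V, 7:V, 8:V, 9:V, 11:V, 15:T, 19:T, 20:V, 21:V, 22:V, 24:T, 25:T, 26:T, 27:V, 28:V, 29:V, 30:T, 31:T, 32:T, 33:T edges: (15,2,cv); (15,5,cvk); (15,7,cv); (15,9,cv); (19,2,cvk); (19,5,cv); (19,7,cv); (19,8,cv); (24,9,cv); (24,20,cv); (24,21,cv); (25,11,cv); (25,21,cv); (25,22,cv); (26,20,cv); (26,21,cv); (26,22,cv); (30,4,cv); (30,27,cv); (30,29,cv); (31,20,cv); (31,27,cv); (31,28,cv); (32,22,cv); (32,28,cv); (32,29,cv); (33,27,cv); (33,28,cv); (33,29,cv)
final:
nodes: 2:V, 4:V, 5:V, 7:V, 8:V, 9:V, 11:V, 15:T, 19:T, 20:V, 21:V, 22:V, 24:T, 25:T, 26:T, 27:V, 28:V, 29:V, 30:T, 31:T, 32:T, 33:T
edges: (15,2,cv); (15,5,cvk); (15,7,cv); (15,9,cv); (19,2,cvk); (19,5,cv); (19,7,cv); (19,8,cv); (24,9,cv); (24,20,cv); (24,21,cv); (25,11,cv); (25,21,cv); (25,22,cv); (26,20,cv); (26,21,cv); (26,22,cv); (30,4,cv); (30,27,cv); (30,29,cv); (31,20,cv); (31,27,cv); (31,28,cv); (32,22,cv); (32,28,cv); (32,29,cv); (33,27,cv); (33,28,cv); (33,29,cv)


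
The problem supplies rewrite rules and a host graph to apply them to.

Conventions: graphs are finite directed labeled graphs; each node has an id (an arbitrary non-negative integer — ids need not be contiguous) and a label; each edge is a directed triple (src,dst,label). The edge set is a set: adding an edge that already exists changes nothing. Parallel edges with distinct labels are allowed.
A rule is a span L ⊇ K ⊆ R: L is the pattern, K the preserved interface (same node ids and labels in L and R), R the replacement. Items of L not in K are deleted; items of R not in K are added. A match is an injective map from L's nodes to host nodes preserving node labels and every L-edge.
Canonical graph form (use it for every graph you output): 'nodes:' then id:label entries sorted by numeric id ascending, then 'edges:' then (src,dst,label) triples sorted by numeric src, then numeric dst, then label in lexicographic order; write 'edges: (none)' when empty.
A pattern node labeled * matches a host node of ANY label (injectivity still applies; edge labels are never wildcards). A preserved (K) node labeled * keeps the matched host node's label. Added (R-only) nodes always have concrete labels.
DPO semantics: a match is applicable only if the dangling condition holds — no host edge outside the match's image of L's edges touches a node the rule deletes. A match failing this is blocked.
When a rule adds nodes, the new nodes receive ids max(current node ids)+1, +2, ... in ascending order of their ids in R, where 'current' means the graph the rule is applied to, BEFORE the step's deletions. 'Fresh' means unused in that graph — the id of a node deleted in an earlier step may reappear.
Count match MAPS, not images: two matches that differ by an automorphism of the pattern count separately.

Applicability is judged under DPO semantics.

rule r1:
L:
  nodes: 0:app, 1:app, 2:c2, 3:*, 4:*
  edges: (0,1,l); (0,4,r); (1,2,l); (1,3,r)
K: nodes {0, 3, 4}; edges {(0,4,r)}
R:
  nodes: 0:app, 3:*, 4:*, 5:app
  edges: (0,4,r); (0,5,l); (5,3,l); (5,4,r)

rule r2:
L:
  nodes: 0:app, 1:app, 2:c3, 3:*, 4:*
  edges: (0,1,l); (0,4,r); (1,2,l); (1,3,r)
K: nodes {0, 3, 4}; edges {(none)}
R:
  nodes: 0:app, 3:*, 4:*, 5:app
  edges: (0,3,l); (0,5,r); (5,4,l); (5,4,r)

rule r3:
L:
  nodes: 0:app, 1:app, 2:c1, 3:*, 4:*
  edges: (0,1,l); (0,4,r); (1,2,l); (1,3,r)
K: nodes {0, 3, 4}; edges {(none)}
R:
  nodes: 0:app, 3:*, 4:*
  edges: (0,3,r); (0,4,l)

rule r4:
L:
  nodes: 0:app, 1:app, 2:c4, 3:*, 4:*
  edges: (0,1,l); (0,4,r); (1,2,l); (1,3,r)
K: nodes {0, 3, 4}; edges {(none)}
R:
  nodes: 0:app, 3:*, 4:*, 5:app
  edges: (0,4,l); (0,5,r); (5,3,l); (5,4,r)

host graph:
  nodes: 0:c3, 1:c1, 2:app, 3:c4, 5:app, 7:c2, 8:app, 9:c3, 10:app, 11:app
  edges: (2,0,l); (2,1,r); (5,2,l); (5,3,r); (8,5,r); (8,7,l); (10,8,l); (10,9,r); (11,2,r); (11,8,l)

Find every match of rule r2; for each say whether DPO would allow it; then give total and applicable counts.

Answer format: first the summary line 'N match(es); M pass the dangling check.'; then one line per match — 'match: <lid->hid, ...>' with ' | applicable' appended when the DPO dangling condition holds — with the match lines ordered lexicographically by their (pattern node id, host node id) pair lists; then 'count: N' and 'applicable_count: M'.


1 match(es); 0 pass the dangling check.
match: 0->5, 1->2, 2->0, 3->1, 4->3
count: 1
applicable_count: 0


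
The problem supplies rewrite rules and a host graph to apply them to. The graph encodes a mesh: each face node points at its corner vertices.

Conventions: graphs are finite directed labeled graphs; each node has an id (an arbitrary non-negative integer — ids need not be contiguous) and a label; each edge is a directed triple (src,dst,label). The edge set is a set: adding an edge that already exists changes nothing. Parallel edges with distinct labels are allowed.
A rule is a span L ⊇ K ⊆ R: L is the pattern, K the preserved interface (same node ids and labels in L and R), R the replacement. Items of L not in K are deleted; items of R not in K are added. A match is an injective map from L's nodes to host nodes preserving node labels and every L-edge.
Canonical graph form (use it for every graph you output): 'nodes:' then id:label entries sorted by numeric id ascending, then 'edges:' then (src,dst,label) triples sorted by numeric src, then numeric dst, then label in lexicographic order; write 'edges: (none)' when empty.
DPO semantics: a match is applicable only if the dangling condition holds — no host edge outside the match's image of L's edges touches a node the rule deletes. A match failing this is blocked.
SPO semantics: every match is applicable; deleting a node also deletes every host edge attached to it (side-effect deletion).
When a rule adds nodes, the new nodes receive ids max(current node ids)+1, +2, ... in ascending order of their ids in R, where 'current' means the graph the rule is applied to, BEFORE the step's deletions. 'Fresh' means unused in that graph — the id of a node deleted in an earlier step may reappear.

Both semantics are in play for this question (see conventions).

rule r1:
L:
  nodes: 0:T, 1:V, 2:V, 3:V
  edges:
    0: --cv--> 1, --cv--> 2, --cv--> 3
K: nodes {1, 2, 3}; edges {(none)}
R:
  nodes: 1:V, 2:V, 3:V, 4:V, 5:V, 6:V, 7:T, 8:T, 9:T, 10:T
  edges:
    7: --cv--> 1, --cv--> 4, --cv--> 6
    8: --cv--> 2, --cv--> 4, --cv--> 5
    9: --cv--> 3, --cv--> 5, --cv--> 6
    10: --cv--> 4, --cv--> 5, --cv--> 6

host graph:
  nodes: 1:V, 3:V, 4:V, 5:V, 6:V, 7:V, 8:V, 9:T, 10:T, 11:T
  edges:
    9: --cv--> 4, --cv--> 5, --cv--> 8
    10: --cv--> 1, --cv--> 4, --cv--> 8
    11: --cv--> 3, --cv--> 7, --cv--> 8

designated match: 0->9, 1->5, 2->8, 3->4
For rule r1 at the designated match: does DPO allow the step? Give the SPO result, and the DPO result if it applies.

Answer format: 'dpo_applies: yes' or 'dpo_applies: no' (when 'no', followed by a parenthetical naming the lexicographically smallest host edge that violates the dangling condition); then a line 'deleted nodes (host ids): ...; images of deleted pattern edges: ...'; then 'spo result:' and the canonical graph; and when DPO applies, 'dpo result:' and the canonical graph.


dpo_applies: yes
deleted nodes (host ids): 9; images of deleted pattern edges: (9,4,cv); (9,5,cv); (9,8,cv)
spo result:
nodes: 1:V, 3:V, 4:V, 5:V, 6:V, 7:V, 8:V, 10:T, 11:T, 12:V, 13:V, 14:V, 15:T, 16:T, 17:T, 18:T
edges: (10,1,cv); (10,4,cv); (10,8,cv); (11,3,cv); (11,7,cv); (11,8,cv); (15,5,cv); (15,12,cv); (15,14,cv); (16,8,cv); (16,12,cv); (16,13,cv); (17,4,cv); (17,13,cv); (17,14,cv); (18,12,cv); (18,13,cv); (18,14,cv)
dpo result:
nodes: 1:V, 3:V, 4:V, 5:V, 6:V, 7:V, 8:V, 10:T, 11:T, 12:V, 13:V, 14:V, 15:T, 16:T, 17:T, 18:T
edges: (10,1,cv); (10,4,cv); (10,8,cv); (11,3,cv); (11,7,cv); (11,8,cv); (15,5,cv); (15,12,cv); (15,14,cv); (16,8,cv); (16,12,cv); (16,13,cv); (17,4,cv); (17,13,cv); (17,14,cv); (18,12,cv); (18,13,cv); (18,14,cv)


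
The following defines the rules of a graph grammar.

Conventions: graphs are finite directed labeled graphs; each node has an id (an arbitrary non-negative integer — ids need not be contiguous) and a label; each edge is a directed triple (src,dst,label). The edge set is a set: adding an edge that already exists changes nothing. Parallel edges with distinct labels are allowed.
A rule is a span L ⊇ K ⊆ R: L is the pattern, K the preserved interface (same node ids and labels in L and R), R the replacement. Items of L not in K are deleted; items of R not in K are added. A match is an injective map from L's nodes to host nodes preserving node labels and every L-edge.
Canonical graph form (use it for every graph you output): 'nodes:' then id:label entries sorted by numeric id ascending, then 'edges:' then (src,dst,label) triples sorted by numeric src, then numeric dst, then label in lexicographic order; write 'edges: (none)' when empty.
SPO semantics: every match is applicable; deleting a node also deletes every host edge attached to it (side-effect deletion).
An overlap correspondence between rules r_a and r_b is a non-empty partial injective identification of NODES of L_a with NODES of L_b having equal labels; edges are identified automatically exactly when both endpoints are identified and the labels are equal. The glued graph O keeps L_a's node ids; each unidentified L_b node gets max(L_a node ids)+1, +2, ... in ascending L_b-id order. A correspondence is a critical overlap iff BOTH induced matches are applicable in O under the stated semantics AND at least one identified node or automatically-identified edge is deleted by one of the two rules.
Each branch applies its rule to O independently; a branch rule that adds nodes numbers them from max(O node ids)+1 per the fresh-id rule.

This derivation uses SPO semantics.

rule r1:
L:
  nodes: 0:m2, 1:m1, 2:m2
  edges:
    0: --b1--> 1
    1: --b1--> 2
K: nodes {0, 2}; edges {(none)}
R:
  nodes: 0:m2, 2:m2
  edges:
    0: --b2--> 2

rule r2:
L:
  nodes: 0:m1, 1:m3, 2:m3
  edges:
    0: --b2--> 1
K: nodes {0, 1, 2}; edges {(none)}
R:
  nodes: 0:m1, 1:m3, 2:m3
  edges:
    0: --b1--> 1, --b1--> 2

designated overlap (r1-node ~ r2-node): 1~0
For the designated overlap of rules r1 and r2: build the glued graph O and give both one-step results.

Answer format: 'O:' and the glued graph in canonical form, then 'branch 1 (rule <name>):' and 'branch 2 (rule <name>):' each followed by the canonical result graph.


O:
nodes: 0:m2, 1:m1, 2:m2, 3:m3, 4:m3
edges: (0,1,b1); (1,2,b1); (1,3,b2)
branch 1 (rule r1):
nodes: 0:m2, 2:m2, 3:m3, 4:m3
edges: (0,2,b2)
branch 2 (rule r2):
nodes: 0:m2, 1:m1, 2:m2, 3:m3, 4:m3
edges: (0,1,b1); (1,2,b1); (1,3,b1); (1,4,b1)


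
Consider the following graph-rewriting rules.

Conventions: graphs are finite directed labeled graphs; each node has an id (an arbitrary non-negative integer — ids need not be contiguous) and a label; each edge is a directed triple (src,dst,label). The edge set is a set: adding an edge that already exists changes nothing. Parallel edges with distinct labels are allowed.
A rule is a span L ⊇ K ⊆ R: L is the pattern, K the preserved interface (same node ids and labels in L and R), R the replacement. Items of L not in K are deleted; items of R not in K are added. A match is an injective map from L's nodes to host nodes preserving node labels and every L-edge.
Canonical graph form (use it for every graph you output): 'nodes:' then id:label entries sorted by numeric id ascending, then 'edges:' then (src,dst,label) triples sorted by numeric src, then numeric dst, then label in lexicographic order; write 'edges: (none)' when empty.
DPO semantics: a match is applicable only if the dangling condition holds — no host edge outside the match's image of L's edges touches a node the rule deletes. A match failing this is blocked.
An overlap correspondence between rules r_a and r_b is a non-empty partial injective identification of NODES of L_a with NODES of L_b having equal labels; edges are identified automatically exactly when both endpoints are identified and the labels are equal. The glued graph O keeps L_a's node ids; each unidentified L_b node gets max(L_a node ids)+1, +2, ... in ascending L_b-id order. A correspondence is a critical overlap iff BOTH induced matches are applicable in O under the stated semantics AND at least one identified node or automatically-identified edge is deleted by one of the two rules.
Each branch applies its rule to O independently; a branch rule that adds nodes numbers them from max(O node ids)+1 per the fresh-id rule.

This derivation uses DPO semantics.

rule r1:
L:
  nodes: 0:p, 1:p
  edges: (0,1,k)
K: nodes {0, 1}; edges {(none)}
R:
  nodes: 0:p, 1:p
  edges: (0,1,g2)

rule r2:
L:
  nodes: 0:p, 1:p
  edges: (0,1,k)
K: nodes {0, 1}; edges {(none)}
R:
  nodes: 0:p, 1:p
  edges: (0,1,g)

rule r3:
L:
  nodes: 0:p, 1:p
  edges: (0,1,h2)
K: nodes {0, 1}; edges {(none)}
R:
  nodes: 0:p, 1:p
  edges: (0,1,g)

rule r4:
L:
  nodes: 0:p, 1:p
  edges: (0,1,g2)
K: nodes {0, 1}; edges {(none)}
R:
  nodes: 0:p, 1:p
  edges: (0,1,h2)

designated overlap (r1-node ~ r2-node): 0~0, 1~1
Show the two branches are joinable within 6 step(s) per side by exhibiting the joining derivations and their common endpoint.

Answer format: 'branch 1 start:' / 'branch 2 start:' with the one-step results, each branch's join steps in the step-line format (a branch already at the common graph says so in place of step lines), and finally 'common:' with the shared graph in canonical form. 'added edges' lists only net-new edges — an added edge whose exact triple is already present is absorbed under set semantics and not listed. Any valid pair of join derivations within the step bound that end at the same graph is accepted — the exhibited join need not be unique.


branch 1 start:
nodes: 0:p, 1:p
edges: (0,1,g2)
branch 2 start:
nodes: 0:p, 1:p
edges: (0,1,g)
branch 1 step 1: rule r4; match: 0->0, 1->1; deleted nodes (none); deleted edges (0,1,g2); added nodes (none); added edges (0,1,h2); result: nodes: 0:p, 1:p edges: (0,1,h2)
branch 1 step 2: rule r3; match: 0->0, 1->1; deleted nodes (none); deleted edges (0,1,h2); added nodes (none); added edges (0,1,g); result: nodes: 0:p, 1:p edges: (0,1,g)
branch 2: already at the common graph (0 steps)
common:
nodes: 0:p, 1:p
edges: (0,1,g)
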